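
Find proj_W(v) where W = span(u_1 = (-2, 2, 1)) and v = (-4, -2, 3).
proj_W(v) = (-14/9, 14/9, 7/9)

Set up U = [u_1 | ... | u_1] ∈ R^(3×1). The projector onto W = col(U) is P = U (U^T U)^(-1) U^T.
Compute U^T U =
  [9],
and U^T v = (7).
Solve U^T U · c = U^T v for the coefficients: c = (7/9). The projection is proj_W(v) = U c.
Check: (v - proj_W(v)) · u_1 = 0  (should be 0).
Result: proj_W(v) = (-14/9, 14/9, 7/9).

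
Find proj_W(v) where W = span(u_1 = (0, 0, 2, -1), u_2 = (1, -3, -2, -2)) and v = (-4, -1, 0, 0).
proj_W(v) = (-5/86, 15/86, 3/43, 6/43)

Set up U = [u_1 | ... | u_2] ∈ R^(4×2). The projector onto W = col(U) is P = U (U^T U)^(-1) U^T.
Compute U^T U =
  [5, -2]
  [-2, 18],
and U^T v = (0, -1).
Solve U^T U · c = U^T v for the coefficients: c = (-1/43, -5/86). The projection is proj_W(v) = U c.
Check: (v - proj_W(v)) · u_1 = 0  (should be 0).
Check: (v - proj_W(v)) · u_2 = 0  (should be 0).
Result: proj_W(v) = (-5/86, 15/86, 3/43, 6/43).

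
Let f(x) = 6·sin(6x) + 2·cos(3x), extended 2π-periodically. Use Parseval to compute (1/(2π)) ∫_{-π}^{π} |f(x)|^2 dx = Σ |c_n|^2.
Σ |c_n|^2 = 20

Expand |f|^2 and use orthogonality of {sin(nx), cos(mx)} on [-π, π]:
  ∫_{-π}^{π} sin(nx)^2 dx = π, ∫ cos(mx)^2 dx = π, and cross terms integrate to 0.
So ∫_{-π}^{π} f(x)^2 dx = 6^2 · π + 2^2 · π = (36 + 4)π.
Divide by 2π: (36 + 4)/2 = 20.
By Parseval, this equals Σ |c_n|^2.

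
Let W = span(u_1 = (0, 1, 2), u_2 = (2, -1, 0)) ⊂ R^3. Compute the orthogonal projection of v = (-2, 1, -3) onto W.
proj_W(v) = (-5/2, 0, -5/2)

Set up U = [u_1 | ... | u_2] ∈ R^(3×2). The projector onto W = col(U) is P = U (U^T U)^(-1) U^T.
Compute U^T U =
  [5, -1]
  [-1, 5],
and U^T v = (-5, -5).
Solve U^T U · c = U^T v for the coefficients: c = (-5/4, -5/4). The projection is proj_W(v) = U c.
Check: (v - proj_W(v)) · u_1 = 0  (should be 0).
Check: (v - proj_W(v)) · u_2 = 0  (should be 0).
Result: proj_W(v) = (-5/2, 0, -5/2).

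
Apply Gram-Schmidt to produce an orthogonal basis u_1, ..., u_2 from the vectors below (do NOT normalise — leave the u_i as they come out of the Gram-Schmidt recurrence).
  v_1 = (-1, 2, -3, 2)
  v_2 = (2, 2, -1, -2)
Orthogonal basis:
  u_1 = (-1, 2, -3, 2)
  u_2 = (37/18, 17/9, -5/6, -19/9)

Apply the Gram-Schmidt recurrence
  u_1 = v_1
  u_i = v_i − Σ_{j<i} ((v_i · u_j) / (u_j · u_j)) · u_j.

Step by step this gives:
  u_1 = (-1, 2, -3, 2)
  u_2 = (37/18, 17/9, -5/6, -19/9)

Orthogonality check:
  u_2 · u_1 = 0 (should be 0)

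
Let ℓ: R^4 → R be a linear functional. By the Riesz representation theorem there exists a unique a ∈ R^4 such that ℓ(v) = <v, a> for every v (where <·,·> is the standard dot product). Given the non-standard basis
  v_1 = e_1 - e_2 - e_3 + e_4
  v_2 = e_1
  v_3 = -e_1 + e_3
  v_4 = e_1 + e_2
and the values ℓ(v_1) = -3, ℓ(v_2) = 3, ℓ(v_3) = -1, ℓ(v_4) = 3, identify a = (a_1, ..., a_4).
a = (3, 0, 2, -4)

Write a = (a_1, ..., a_4) in the standard basis. For each basis vector v_i, ℓ(v_i) = <v_i, a> is a linear equation in the a_j's. Collect the n equations into a matrix system V a = ℓ, where row i of V is v_i (expressed in the standard basis). Since V is invertible (lower-triangular with 1s on the diagonal, up to permutation), solve by back-substitution:
  V =
[[1, -1, -1, 1],
 [1, 0, 0, 0],
 [-1, 0, 1, 0],
 [1, 1, 0, 0]]
  V a = (-3, 3, -1, 3)
Solving gives a = (3, 0, 2, -4).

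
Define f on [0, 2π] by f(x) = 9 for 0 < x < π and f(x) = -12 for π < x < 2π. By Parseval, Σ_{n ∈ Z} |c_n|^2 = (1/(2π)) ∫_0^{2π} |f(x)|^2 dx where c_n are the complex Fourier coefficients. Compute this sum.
Σ |c_n|^2 = 225/2

Parseval equates the L^2 energy of f (normalised by 1/(2π)) with the ℓ^2 sum of its Fourier coefficients: (1/(2π)) ∫_0^{2π} |f|^2 = Σ |c_n|^2.
Compute the left side: (1/(2π)) [∫_0^π 9^2 dx + ∫_π^{2π} (-12)^2 dx] = (1/(2π)) · (81π + 144π) = (81 + 144)/2 = 225/2.
So Σ_{n ∈ Z} |c_n|^2 = 225/2.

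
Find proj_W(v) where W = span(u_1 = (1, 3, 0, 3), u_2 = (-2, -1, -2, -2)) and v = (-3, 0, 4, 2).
proj_W(v) = (15/14, 0, 9/7, 9/14)

Set up U = [u_1 | ... | u_2] ∈ R^(4×2). The projector onto W = col(U) is P = U (U^T U)^(-1) U^T.
Compute U^T U =
  [19, -11]
  [-11, 13],
and U^T v = (3, -6).
Solve U^T U · c = U^T v for the coefficients: c = (-3/14, -9/14). The projection is proj_W(v) = U c.
Check: (v - proj_W(v)) · u_1 = 0  (should be 0).
Check: (v - proj_W(v)) · u_2 = 0  (should be 0).
Result: proj_W(v) = (15/14, 0, 9/7, 9/14).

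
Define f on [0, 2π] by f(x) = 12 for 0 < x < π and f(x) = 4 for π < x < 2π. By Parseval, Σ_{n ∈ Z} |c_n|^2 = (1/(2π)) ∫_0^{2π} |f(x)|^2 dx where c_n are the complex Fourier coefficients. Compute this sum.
Σ |c_n|^2 = 80

Parseval equates the L^2 energy of f (normalised by 1/(2π)) with the ℓ^2 sum of its Fourier coefficients: (1/(2π)) ∫_0^{2π} |f|^2 = Σ |c_n|^2.
Compute the left side: (1/(2π)) [∫_0^π 12^2 dx + ∫_π^{2π} 4^2 dx] = (1/(2π)) · (144π + 16π) = (144 + 16)/2 = 80.
So Σ_{n ∈ Z} |c_n|^2 = 80.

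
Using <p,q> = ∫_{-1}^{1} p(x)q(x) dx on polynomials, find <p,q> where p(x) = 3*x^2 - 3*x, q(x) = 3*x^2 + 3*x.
<p,q> = -12/5

Expand the product: p(x)·q(x) = 9*x^4 - 9*x^2.
∫_{-1}^{1} of each monomial x^k gives [2/(k+1) if k even, 0 if k odd]. Integrating term-by-term (or equivalently evaluating the antiderivative F(x) = 9*x^5/5 - 3*x^3 at the endpoints):
  F(1) − F(−1) = -6/5 − (6/5) = -12/5.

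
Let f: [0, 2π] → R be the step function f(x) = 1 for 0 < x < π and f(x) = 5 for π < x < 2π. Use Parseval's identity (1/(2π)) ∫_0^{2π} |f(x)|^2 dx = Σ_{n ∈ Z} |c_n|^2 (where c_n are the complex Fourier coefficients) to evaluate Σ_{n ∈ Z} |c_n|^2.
Σ |c_n|^2 = 13

Parseval equates the L^2 energy of f (normalised by 1/(2π)) with the ℓ^2 sum of its Fourier coefficients: (1/(2π)) ∫_0^{2π} |f|^2 = Σ |c_n|^2.
Compute the left side: (1/(2π)) [∫_0^π 1^2 dx + ∫_π^{2π} 5^2 dx] = (1/(2π)) · (1π + 25π) = (1 + 25)/2 = 13.
So Σ_{n ∈ Z} |c_n|^2 = 13.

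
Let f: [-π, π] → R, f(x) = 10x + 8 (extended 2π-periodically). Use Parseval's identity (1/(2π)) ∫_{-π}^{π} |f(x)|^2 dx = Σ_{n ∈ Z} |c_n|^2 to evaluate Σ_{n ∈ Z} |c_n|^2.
Σ |c_n|^2 = 100π^2/3 + 64

Expand and integrate term by term over [-π, π]:
  ∫ (10x)^2 dx = 100·(2π^3/3); ∫ 2·10·(8)·x dx = 0 (odd integrand); ∫ 8^2 dx = 64·2π.
So (1/(2π)) ∫_{-π}^{π} (10x + 8)^2 dx = 100π^2/3 + 64 = 100π^2/3 + 64.
Parseval ⇒ Σ |c_n|^2 = 100π^2/3 + 64.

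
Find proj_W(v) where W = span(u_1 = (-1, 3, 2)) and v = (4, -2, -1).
proj_W(v) = (6/7, -18/7, -12/7)

Set up U = [u_1 | ... | u_1] ∈ R^(3×1). The projector onto W = col(U) is P = U (U^T U)^(-1) U^T.
Compute U^T U =
  [14],
and U^T v = (-12).
Solve U^T U · c = U^T v for the coefficients: c = (-6/7). The projection is proj_W(v) = U c.
Check: (v - proj_W(v)) · u_1 = 0  (should be 0).
Result: proj_W(v) = (6/7, -18/7, -12/7).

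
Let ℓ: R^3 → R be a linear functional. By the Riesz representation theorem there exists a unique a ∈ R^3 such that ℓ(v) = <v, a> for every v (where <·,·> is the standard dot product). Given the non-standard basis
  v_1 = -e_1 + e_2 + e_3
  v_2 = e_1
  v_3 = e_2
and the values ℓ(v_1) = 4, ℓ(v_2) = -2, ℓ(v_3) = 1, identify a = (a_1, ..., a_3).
a = (-2, 1, 1)

Write a = (a_1, ..., a_3) in the standard basis. For each basis vector v_i, ℓ(v_i) = <v_i, a> is a linear equation in the a_j's. Collect the n equations into a matrix system V a = ℓ, where row i of V is v_i (expressed in the standard basis). Since V is invertible (lower-triangular with 1s on the diagonal, up to permutation), solve by back-substitution:
  V =
[[-1, 1, 1],
 [1, 0, 0],
 [0, 1, 0]]
  V a = (4, -2, 1)
Solving gives a = (-2, 1, 1).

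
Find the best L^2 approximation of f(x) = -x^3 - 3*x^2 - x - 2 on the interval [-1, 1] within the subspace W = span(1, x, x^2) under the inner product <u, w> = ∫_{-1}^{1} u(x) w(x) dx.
g(x) = -3*x^2 - 8*x/5 - 2

The best approximation g ∈ W is the orthogonal projection of f onto W. Writing g = a_0 + a_1 x + a_2 x^2, the coefficients solve the normal equations G · a = b where
  G_{ij} = <φ_i, φ_j> and b_i = <f, φ_i>, with φ_0 = 1, φ_1 = x, φ_2 = x^2.
G =
  [2, 0, 2/3]
  [0, 2/3, 0]
  [2/3, 0, 2/5],
b = (-6, -16/15, -38/15).
Solving gives a_0 = -2, a_1 = -8/5, a_2 = -3, so
  g(x) = -3*x^2 - 8*x/5 - 2.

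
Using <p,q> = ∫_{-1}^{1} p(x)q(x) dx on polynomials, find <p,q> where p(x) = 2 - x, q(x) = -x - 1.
<p,q> = -10/3

Expand the product: p(x)·q(x) = x^2 - x - 2.
∫_{-1}^{1} of each monomial x^k gives [2/(k+1) if k even, 0 if k odd]. Integrating term-by-term (or equivalently evaluating the antiderivative F(x) = x^3/3 - x^2/2 - 2*x at the endpoints):
  F(1) − F(−1) = -13/6 − (7/6) = -10/3.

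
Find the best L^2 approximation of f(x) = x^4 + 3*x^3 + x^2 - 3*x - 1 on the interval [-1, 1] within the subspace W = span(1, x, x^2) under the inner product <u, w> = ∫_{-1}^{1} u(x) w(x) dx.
g(x) = 13*x^2/7 - 6*x/5 - 38/35

The best approximation g ∈ W is the orthogonal projection of f onto W. Writing g = a_0 + a_1 x + a_2 x^2, the coefficients solve the normal equations G · a = b where
  G_{ij} = <φ_i, φ_j> and b_i = <f, φ_i>, with φ_0 = 1, φ_1 = x, φ_2 = x^2.
G =
  [2, 0, 2/3]
  [0, 2/3, 0]
  [2/3, 0, 2/5],
b = (-14/15, -4/5, 2/105).
Solving gives a_0 = -38/35, a_1 = -6/5, a_2 = 13/7, so
  g(x) = 13*x^2/7 - 6*x/5 - 38/35.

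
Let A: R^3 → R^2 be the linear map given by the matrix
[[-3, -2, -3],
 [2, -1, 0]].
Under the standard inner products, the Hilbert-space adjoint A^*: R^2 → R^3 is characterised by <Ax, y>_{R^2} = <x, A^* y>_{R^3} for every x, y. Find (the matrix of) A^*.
A^* = A^T =
[[-3, 2],
 [-2, -1],
 [-3, 0]]

For real matrices with standard dot products, the defining identity <Ax, y> = <x, A^* y> gives (Ax)^T y = x^T (A^*) y, i.e. x^T A^T y = x^T (A^*) y. Since this holds for all x, y, we must have A^* = A^T. Therefore
A^* =
[[-3, 2],
 [-2, -1],
 [-3, 0]].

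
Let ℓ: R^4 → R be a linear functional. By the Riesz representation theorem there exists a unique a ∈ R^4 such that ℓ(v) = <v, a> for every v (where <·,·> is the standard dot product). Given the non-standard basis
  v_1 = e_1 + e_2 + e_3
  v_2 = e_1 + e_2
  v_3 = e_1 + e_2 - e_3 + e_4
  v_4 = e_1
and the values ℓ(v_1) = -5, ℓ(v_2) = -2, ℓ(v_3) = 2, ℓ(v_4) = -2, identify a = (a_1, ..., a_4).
a = (-2, 0, -3, 1)

Write a = (a_1, ..., a_4) in the standard basis. For each basis vector v_i, ℓ(v_i) = <v_i, a> is a linear equation in the a_j's. Collect the n equations into a matrix system V a = ℓ, where row i of V is v_i (expressed in the standard basis). Since V is invertible (lower-triangular with 1s on the diagonal, up to permutation), solve by back-substitution:
  V =
[[1, 1, 1, 0],
 [1, 1, 0, 0],
 [1, 1, -1, 1],
 [1, 0, 0, 0]]
  V a = (-5, -2, 2, -2)
Solving gives a = (-2, 0, -3, 1).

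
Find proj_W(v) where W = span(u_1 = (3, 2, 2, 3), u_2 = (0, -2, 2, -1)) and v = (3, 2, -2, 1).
proj_W(v) = (27/25, 62/25, -26/25, 49/25)

Set up U = [u_1 | ... | u_2] ∈ R^(4×2). The projector onto W = col(U) is P = U (U^T U)^(-1) U^T.
Compute U^T U =
  [26, -3]
  [-3, 9],
and U^T v = (12, -9).
Solve U^T U · c = U^T v for the coefficients: c = (9/25, -22/25). The projection is proj_W(v) = U c.
Check: (v - proj_W(v)) · u_1 = 0  (should be 0).
Check: (v - proj_W(v)) · u_2 = 0  (should be 0).
Result: proj_W(v) = (27/25, 62/25, -26/25, 49/25).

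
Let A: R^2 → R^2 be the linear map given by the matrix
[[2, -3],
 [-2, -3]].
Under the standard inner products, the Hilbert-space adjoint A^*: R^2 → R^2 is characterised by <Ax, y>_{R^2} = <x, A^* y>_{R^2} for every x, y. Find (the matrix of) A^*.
A^* = A^T =
[[2, -2],
 [-3, -3]]

For real matrices with standard dot products, the defining identity <Ax, y> = <x, A^* y> gives (Ax)^T y = x^T (A^*) y, i.e. x^T A^T y = x^T (A^*) y. Since this holds for all x, y, we must have A^* = A^T. Therefore
A^* =
[[2, -2],
 [-3, -3]].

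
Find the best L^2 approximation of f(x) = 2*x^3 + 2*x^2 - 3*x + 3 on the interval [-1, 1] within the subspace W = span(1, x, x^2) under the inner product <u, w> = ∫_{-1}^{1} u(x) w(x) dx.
g(x) = 2*x^2 - 9*x/5 + 3

The best approximation g ∈ W is the orthogonal projection of f onto W. Writing g = a_0 + a_1 x + a_2 x^2, the coefficients solve the normal equations G · a = b where
  G_{ij} = <φ_i, φ_j> and b_i = <f, φ_i>, with φ_0 = 1, φ_1 = x, φ_2 = x^2.
G =
  [2, 0, 2/3]
  [0, 2/3, 0]
  [2/3, 0, 2/5],
b = (22/3, -6/5, 14/5).
Solving gives a_0 = 3, a_1 = -9/5, a_2 = 2, so
  g(x) = 2*x^2 - 9*x/5 + 3.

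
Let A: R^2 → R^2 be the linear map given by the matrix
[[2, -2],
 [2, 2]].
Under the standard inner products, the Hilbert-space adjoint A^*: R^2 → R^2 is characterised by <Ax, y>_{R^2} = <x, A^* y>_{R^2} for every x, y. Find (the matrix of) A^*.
A^* = A^T =
[[2, 2],
 [-2, 2]]

For real matrices with standard dot products, the defining identity <Ax, y> = <x, A^* y> gives (Ax)^T y = x^T (A^*) y, i.e. x^T A^T y = x^T (A^*) y. Since this holds for all x, y, we must have A^* = A^T. Therefore
A^* =
[[2, 2],
 [-2, 2]].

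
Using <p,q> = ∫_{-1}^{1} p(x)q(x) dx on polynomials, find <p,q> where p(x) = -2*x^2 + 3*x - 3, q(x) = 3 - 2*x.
<p,q> = -26

Expand the product: p(x)·q(x) = 4*x^3 - 12*x^2 + 15*x - 9.
∫_{-1}^{1} of each monomial x^k gives [2/(k+1) if k even, 0 if k odd]. Integrating term-by-term (or equivalently evaluating the antiderivative F(x) = x^4 - 4*x^3 + 15*x^2/2 - 9*x at the endpoints):
  F(1) − F(−1) = -9/2 − (43/2) = -26.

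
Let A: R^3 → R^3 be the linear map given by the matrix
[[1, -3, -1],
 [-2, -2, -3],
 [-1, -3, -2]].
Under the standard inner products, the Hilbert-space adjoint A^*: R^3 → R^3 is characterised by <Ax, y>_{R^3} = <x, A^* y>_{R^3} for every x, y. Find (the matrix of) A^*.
A^* = A^T =
[[1, -2, -1],
 [-3, -2, -3],
 [-1, -3, -2]]

For real matrices with standard dot products, the defining identity <Ax, y> = <x, A^* y> gives (Ax)^T y = x^T (A^*) y, i.e. x^T A^T y = x^T (A^*) y. Since this holds for all x, y, we must have A^* = A^T. Therefore
A^* =
[[1, -2, -1],
 [-3, -2, -3],
 [-1, -3, -2]].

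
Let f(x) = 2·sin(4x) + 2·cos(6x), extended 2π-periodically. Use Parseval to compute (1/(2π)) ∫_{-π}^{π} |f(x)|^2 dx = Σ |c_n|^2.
Σ |c_n|^2 = 4

Expand |f|^2 and use orthogonality of {sin(nx), cos(mx)} on [-π, π]:
  ∫_{-π}^{π} sin(nx)^2 dx = π, ∫ cos(mx)^2 dx = π, and cross terms integrate to 0.
So ∫_{-π}^{π} f(x)^2 dx = 2^2 · π + 2^2 · π = (4 + 4)π.
Divide by 2π: (4 + 4)/2 = 4.
By Parseval, this equals Σ |c_n|^2.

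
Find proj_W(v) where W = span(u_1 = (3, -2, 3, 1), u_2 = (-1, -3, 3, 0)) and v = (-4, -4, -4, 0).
proj_W(v) = (-1340/293, -148/293, -204/293, -352/293)

Set up U = [u_1 | ... | u_2] ∈ R^(4×2). The projector onto W = col(U) is P = U (U^T U)^(-1) U^T.
Compute U^T U =
  [23, 12]
  [12, 19],
and U^T v = (-16, 4).
Solve U^T U · c = U^T v for the coefficients: c = (-352/293, 284/293). The projection is proj_W(v) = U c.
Check: (v - proj_W(v)) · u_1 = 0  (should be 0).
Check: (v - proj_W(v)) · u_2 = 0  (should be 0).
Result: proj_W(v) = (-1340/293, -148/293, -204/293, -352/293).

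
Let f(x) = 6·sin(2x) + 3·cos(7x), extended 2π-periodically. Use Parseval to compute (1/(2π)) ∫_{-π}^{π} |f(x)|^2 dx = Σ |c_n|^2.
Σ |c_n|^2 = 45/2

Expand |f|^2 and use orthogonality of {sin(nx), cos(mx)} on [-π, π]:
  ∫_{-π}^{π} sin(nx)^2 dx = π, ∫ cos(mx)^2 dx = π, and cross terms integrate to 0.
So ∫_{-π}^{π} f(x)^2 dx = 6^2 · π + 3^2 · π = (36 + 9)π.
Divide by 2π: (36 + 9)/2 = 45/2.
By Parseval, this equals Σ |c_n|^2.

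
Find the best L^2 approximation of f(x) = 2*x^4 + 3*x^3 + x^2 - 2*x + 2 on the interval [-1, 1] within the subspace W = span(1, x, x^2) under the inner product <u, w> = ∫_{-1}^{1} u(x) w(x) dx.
g(x) = 19*x^2/7 - x/5 + 64/35

The best approximation g ∈ W is the orthogonal projection of f onto W. Writing g = a_0 + a_1 x + a_2 x^2, the coefficients solve the normal equations G · a = b where
  G_{ij} = <φ_i, φ_j> and b_i = <f, φ_i>, with φ_0 = 1, φ_1 = x, φ_2 = x^2.
G =
  [2, 0, 2/3]
  [0, 2/3, 0]
  [2/3, 0, 2/5],
b = (82/15, -2/15, 242/105).
Solving gives a_0 = 64/35, a_1 = -1/5, a_2 = 19/7, so
  g(x) = 19*x^2/7 - x/5 + 64/35.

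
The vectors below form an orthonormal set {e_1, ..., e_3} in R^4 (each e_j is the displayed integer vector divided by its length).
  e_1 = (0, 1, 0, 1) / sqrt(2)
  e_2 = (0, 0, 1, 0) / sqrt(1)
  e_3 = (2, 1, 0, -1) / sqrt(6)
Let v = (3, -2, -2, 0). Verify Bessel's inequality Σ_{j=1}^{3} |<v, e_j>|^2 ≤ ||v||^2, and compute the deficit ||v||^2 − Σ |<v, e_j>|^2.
Σ |<v, e_j>|^2 = 26/3; ||v||^2 = 17; deficit = 25/3

Write each e_j = u_j / sqrt(<u_j, u_j>) where u_j is the displayed integer vector. Then <v, e_j> = <v, u_j> / sqrt(<u_j, u_j>), so |<v, e_j>|^2 = <v, u_j>^2 / <u_j, u_j>.
Coefficients: <v, e_1> = -2/sqrt(2), <v, e_2> = -2/sqrt(1), <v, e_3> = 4/sqrt(6).
Square and sum: Σ |<v, e_j>|^2 = 26/3.
Compute ||v||^2 = v·v = 17.
Deficit = 17 − 26/3 = 25/3 ≥ 0, confirming Bessel's inequality. (The deficit equals ||v − Σ <v,e_j> e_j||^2, the squared distance from v to span{e_j}.)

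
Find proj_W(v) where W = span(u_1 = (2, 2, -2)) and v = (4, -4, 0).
proj_W(v) = (0, 0, 0)

Set up U = [u_1 | ... | u_1] ∈ R^(3×1). The projector onto W = col(U) is P = U (U^T U)^(-1) U^T.
Compute U^T U =
  [12],
and U^T v = (0).
Solve U^T U · c = U^T v for the coefficients: c = (0). The projection is proj_W(v) = U c.
Check: (v - proj_W(v)) · u_1 = 0  (should be 0).
Result: proj_W(v) = (0, 0, 0).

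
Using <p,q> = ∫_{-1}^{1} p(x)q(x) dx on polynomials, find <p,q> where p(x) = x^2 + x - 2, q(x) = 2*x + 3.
<p,q> = -26/3

Expand the product: p(x)·q(x) = 2*x^3 + 5*x^2 - x - 6.
∫_{-1}^{1} of each monomial x^k gives [2/(k+1) if k even, 0 if k odd]. Integrating term-by-term (or equivalently evaluating the antiderivative F(x) = x^4/2 + 5*x^3/3 - x^2/2 - 6*x at the endpoints):
  F(1) − F(−1) = -13/3 − (13/3) = -26/3.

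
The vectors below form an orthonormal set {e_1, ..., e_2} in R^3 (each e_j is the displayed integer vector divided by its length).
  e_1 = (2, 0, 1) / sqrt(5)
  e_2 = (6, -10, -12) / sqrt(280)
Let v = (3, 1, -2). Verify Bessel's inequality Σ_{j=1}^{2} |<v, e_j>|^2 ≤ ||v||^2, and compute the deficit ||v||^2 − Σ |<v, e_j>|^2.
Σ |<v, e_j>|^2 = 48/7; ||v||^2 = 14; deficit = 50/7

Write each e_j = u_j / sqrt(<u_j, u_j>) where u_j is the displayed integer vector. Then <v, e_j> = <v, u_j> / sqrt(<u_j, u_j>), so |<v, e_j>|^2 = <v, u_j>^2 / <u_j, u_j>.
Coefficients: <v, e_1> = 4/sqrt(5), <v, e_2> = 32/sqrt(280).
Square and sum: Σ |<v, e_j>|^2 = 48/7.
Compute ||v||^2 = v·v = 14.
Deficit = 14 − 48/7 = 50/7 ≥ 0, confirming Bessel's inequality. (The deficit equals ||v − Σ <v,e_j> e_j||^2, the squared distance from v to span{e_j}.)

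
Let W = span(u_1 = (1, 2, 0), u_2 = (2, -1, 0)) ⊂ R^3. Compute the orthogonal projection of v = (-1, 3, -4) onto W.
proj_W(v) = (-1, 3, 0)

Set up U = [u_1 | ... | u_2] ∈ R^(3×2). The projector onto W = col(U) is P = U (U^T U)^(-1) U^T.
Compute U^T U =
  [5, 0]
  [0, 5],
and U^T v = (5, -5).
Solve U^T U · c = U^T v for the coefficients: c = (1, -1). The projection is proj_W(v) = U c.
Check: (v - proj_W(v)) · u_1 = 0  (should be 0).
Check: (v - proj_W(v)) · u_2 = 0  (should be 0).
Result: proj_W(v) = (-1, 3, 0).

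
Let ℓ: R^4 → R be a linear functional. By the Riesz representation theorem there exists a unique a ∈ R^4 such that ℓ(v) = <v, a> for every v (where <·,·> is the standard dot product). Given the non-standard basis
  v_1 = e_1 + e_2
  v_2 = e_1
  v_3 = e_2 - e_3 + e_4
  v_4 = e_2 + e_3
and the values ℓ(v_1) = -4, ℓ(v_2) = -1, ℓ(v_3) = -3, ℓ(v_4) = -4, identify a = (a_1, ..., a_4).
a = (-1, -3, -1, -1)

Write a = (a_1, ..., a_4) in the standard basis. For each basis vector v_i, ℓ(v_i) = <v_i, a> is a linear equation in the a_j's. Collect the n equations into a matrix system V a = ℓ, where row i of V is v_i (expressed in the standard basis). Since V is invertible (lower-triangular with 1s on the diagonal, up to permutation), solve by back-substitution:
  V =
[[1, 1, 0, 0],
 [1, 0, 0, 0],
 [0, 1, -1, 1],
 [0, 1, 1, 0]]
  V a = (-4, -1, -3, -4)
Solving gives a = (-1, -3, -1, -1).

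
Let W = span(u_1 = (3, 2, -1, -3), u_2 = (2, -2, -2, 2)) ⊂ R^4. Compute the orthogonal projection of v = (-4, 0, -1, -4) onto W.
proj_W(v) = (-13/7, 22/13, 163/91, -151/91)

Set up U = [u_1 | ... | u_2] ∈ R^(4×2). The projector onto W = col(U) is P = U (U^T U)^(-1) U^T.
Compute U^T U =
  [23, -2]
  [-2, 16],
and U^T v = (1, -14).
Solve U^T U · c = U^T v for the coefficients: c = (-3/91, -80/91). The projection is proj_W(v) = U c.
Check: (v - proj_W(v)) · u_1 = 0  (should be 0).
Check: (v - proj_W(v)) · u_2 = 0  (should be 0).
Result: proj_W(v) = (-13/7, 22/13, 163/91, -151/91).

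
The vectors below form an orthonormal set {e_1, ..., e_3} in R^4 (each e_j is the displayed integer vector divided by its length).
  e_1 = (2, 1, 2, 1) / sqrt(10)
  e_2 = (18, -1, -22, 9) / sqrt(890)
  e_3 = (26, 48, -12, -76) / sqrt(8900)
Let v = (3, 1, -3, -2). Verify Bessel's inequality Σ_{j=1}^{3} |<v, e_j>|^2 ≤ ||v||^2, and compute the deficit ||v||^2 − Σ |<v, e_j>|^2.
Σ |<v, e_j>|^2 = 566/25; ||v||^2 = 23; deficit = 9/25

Write each e_j = u_j / sqrt(<u_j, u_j>) where u_j is the displayed integer vector. Then <v, e_j> = <v, u_j> / sqrt(<u_j, u_j>), so |<v, e_j>|^2 = <v, u_j>^2 / <u_j, u_j>.
Coefficients: <v, e_1> = -1/sqrt(10), <v, e_2> = 101/sqrt(890), <v, e_3> = 314/sqrt(8900).
Square and sum: Σ |<v, e_j>|^2 = 566/25.
Compute ||v||^2 = v·v = 23.
Deficit = 23 − 566/25 = 9/25 ≥ 0, confirming Bessel's inequality. (The deficit equals ||v − Σ <v,e_j> e_j||^2, the squared distance from v to span{e_j}.)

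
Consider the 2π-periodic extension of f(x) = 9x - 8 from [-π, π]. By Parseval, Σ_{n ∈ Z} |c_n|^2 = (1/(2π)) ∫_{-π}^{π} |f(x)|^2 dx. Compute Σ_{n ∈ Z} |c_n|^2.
Σ |c_n|^2 = 27π^2 + 64

Expand and integrate term by term over [-π, π]:
  ∫ (9x)^2 dx = 81·(2π^3/3); ∫ 2·9·(-8)·x dx = 0 (odd integrand); ∫ (-8)^2 dx = 64·2π.
So (1/(2π)) ∫_{-π}^{π} (9x - 8)^2 dx = 81π^2/3 + 64 = 27π^2 + 64.
Parseval ⇒ Σ |c_n|^2 = 27π^2 + 64.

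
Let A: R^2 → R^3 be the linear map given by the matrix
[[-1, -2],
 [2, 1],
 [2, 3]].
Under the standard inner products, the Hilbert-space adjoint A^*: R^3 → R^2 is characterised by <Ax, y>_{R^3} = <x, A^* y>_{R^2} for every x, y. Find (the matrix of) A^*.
A^* = A^T =
[[-1, 2, 2],
 [-2, 1, 3]]

For real matrices with standard dot products, the defining identity <Ax, y> = <x, A^* y> gives (Ax)^T y = x^T (A^*) y, i.e. x^T A^T y = x^T (A^*) y. Since this holds for all x, y, we must have A^* = A^T. Therefore
A^* =
[[-1, 2, 2],
 [-2, 1, 3]].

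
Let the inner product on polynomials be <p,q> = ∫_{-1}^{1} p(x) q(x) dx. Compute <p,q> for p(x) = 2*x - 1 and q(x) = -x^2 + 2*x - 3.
<p,q> = 28/3

Expand the product: p(x)·q(x) = -2*x^3 + 5*x^2 - 8*x + 3.
∫_{-1}^{1} of each monomial x^k gives [2/(k+1) if k even, 0 if k odd]. Integrating term-by-term (or equivalently evaluating the antiderivative F(x) = -x^4/2 + 5*x^3/3 - 4*x^2 + 3*x at the endpoints):
  F(1) − F(−1) = 1/6 − (-55/6) = 28/3.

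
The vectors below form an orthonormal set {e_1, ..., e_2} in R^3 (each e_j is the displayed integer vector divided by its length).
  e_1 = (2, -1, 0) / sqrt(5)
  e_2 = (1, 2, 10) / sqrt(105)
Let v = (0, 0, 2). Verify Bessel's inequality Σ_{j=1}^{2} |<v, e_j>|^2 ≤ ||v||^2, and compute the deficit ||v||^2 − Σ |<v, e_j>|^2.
Σ |<v, e_j>|^2 = 80/21; ||v||^2 = 4; deficit = 4/21

Write each e_j = u_j / sqrt(<u_j, u_j>) where u_j is the displayed integer vector. Then <v, e_j> = <v, u_j> / sqrt(<u_j, u_j>), so |<v, e_j>|^2 = <v, u_j>^2 / <u_j, u_j>.
Coefficients: <v, e_1> = 0/sqrt(5), <v, e_2> = 20/sqrt(105).
Square and sum: Σ |<v, e_j>|^2 = 80/21.
Compute ||v||^2 = v·v = 4.
Deficit = 4 − 80/21 = 4/21 ≥ 0, confirming Bessel's inequality. (The deficit equals ||v − Σ <v,e_j> e_j||^2, the squared distance from v to span{e_j}.)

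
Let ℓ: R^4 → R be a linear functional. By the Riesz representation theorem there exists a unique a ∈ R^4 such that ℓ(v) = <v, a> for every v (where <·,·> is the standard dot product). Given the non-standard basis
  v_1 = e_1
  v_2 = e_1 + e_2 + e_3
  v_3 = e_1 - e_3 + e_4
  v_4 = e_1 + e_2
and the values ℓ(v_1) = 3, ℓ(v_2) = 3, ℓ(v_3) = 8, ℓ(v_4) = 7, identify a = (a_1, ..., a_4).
a = (3, 4, -4, 1)

Write a = (a_1, ..., a_4) in the standard basis. For each basis vector v_i, ℓ(v_i) = <v_i, a> is a linear equation in the a_j's. Collect the n equations into a matrix system V a = ℓ, where row i of V is v_i (expressed in the standard basis). Since V is invertible (lower-triangular with 1s on the diagonal, up to permutation), solve by back-substitution:
  V =
[[1, 0, 0, 0],
 [1, 1, 1, 0],
 [1, 0, -1, 1],
 [1, 1, 0, 0]]
  V a = (3, 3, 8, 7)
Solving gives a = (3, 4, -4, 1).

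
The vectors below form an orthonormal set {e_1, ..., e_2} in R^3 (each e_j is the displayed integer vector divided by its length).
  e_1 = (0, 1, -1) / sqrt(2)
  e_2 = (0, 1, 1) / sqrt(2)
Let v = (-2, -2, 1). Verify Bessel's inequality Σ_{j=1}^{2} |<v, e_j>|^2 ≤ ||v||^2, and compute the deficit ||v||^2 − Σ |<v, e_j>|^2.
Σ |<v, e_j>|^2 = 5; ||v||^2 = 9; deficit = 4

Write each e_j = u_j / sqrt(<u_j, u_j>) where u_j is the displayed integer vector. Then <v, e_j> = <v, u_j> / sqrt(<u_j, u_j>), so |<v, e_j>|^2 = <v, u_j>^2 / <u_j, u_j>.
Coefficients: <v, e_1> = -3/sqrt(2), <v, e_2> = -1/sqrt(2).
Square and sum: Σ |<v, e_j>|^2 = 5.
Compute ||v||^2 = v·v = 9.
Deficit = 9 − 5 = 4 ≥ 0, confirming Bessel's inequality. (The deficit equals ||v − Σ <v,e_j> e_j||^2, the squared distance from v to span{e_j}.)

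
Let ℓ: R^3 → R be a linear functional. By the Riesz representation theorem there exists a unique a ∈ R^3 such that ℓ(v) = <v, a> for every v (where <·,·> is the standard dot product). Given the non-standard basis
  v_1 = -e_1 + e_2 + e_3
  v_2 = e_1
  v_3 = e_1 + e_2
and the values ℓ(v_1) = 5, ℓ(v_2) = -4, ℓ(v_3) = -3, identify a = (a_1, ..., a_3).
a = (-4, 1, 0)

Write a = (a_1, ..., a_3) in the standard basis. For each basis vector v_i, ℓ(v_i) = <v_i, a> is a linear equation in the a_j's. Collect the n equations into a matrix system V a = ℓ, where row i of V is v_i (expressed in the standard basis). Since V is invertible (lower-triangular with 1s on the diagonal, up to permutation), solve by back-substitution:
  V =
[[-1, 1, 1],
 [1, 0, 0],
 [1, 1, 0]]
  V a = (5, -4, -3)
Solving gives a = (-4, 1, 0).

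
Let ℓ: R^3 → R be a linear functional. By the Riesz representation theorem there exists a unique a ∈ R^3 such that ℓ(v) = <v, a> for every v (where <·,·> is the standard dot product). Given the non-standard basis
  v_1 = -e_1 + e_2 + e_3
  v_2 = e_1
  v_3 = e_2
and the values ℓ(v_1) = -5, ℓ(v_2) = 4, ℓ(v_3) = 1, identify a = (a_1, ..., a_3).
a = (4, 1, -2)

Write a = (a_1, ..., a_3) in the standard basis. For each basis vector v_i, ℓ(v_i) = <v_i, a> is a linear equation in the a_j's. Collect the n equations into a matrix system V a = ℓ, where row i of V is v_i (expressed in the standard basis). Since V is invertible (lower-triangular with 1s on the diagonal, up to permutation), solve by back-substitution:
  V =
[[-1, 1, 1],
 [1, 0, 0],
 [0, 1, 0]]
  V a = (-5, 4, 1)
Solving gives a = (4, 1, -2).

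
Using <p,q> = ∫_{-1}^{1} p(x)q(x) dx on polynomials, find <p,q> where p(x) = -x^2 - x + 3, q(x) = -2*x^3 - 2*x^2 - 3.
<p,q> = -92/5

Expand the product: p(x)·q(x) = 2*x^5 + 4*x^4 - 4*x^3 - 3*x^2 + 3*x - 9.
∫_{-1}^{1} of each monomial x^k gives [2/(k+1) if k even, 0 if k odd]. Integrating term-by-term (or equivalently evaluating the antiderivative F(x) = x^6/3 + 4*x^5/5 - x^4 - x^3 + 3*x^2/2 - 9*x at the endpoints):
  F(1) − F(−1) = -251/30 − (301/30) = -92/5.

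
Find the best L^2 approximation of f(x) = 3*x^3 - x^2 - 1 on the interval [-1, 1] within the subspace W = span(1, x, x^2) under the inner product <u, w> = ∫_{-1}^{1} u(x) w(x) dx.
g(x) = -x^2 + 9*x/5 - 1

The best approximation g ∈ W is the orthogonal projection of f onto W. Writing g = a_0 + a_1 x + a_2 x^2, the coefficients solve the normal equations G · a = b where
  G_{ij} = <φ_i, φ_j> and b_i = <f, φ_i>, with φ_0 = 1, φ_1 = x, φ_2 = x^2.
G =
  [2, 0, 2/3]
  [0, 2/3, 0]
  [2/3, 0, 2/5],
b = (-8/3, 6/5, -16/15).
Solving gives a_0 = -1, a_1 = 9/5, a_2 = -1, so
  g(x) = -x^2 + 9*x/5 - 1.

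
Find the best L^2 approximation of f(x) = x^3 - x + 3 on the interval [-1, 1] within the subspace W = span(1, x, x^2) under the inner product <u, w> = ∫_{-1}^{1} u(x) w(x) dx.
g(x) = 3 - 2*x/5

The best approximation g ∈ W is the orthogonal projection of f onto W. Writing g = a_0 + a_1 x + a_2 x^2, the coefficients solve the normal equations G · a = b where
  G_{ij} = <φ_i, φ_j> and b_i = <f, φ_i>, with φ_0 = 1, φ_1 = x, φ_2 = x^2.
G =
  [2, 0, 2/3]
  [0, 2/3, 0]
  [2/3, 0, 2/5],
b = (6, -4/15, 2).
Solving gives a_0 = 3, a_1 = -2/5, a_2 = 0, so
  g(x) = 3 - 2*x/5.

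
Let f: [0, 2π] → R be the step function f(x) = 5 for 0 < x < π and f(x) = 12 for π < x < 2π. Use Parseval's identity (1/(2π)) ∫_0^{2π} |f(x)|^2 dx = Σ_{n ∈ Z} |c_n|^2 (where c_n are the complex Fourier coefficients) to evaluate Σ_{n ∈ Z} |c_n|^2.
Σ |c_n|^2 = 169/2

Parseval equates the L^2 energy of f (normalised by 1/(2π)) with the ℓ^2 sum of its Fourier coefficients: (1/(2π)) ∫_0^{2π} |f|^2 = Σ |c_n|^2.
Compute the left side: (1/(2π)) [∫_0^π 5^2 dx + ∫_π^{2π} 12^2 dx] = (1/(2π)) · (25π + 144π) = (25 + 144)/2 = 169/2.
So Σ_{n ∈ Z} |c_n|^2 = 169/2.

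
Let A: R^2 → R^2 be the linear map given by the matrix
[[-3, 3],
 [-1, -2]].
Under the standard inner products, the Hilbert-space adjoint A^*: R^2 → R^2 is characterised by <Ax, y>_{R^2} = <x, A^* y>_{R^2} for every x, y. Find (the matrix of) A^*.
A^* = A^T =
[[-3, -1],
 [3, -2]]

For real matrices with standard dot products, the defining identity <Ax, y> = <x, A^* y> gives (Ax)^T y = x^T (A^*) y, i.e. x^T A^T y = x^T (A^*) y. Since this holds for all x, y, we must have A^* = A^T. Therefore
A^* =
[[-3, -1],
 [3, -2]].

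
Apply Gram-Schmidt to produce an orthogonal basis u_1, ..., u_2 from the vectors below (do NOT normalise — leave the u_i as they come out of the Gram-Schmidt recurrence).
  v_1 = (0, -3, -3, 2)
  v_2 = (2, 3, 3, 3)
Orthogonal basis:
  u_1 = (0, -3, -3, 2)
  u_2 = (2, 15/11, 15/11, 45/11)

Apply the Gram-Schmidt recurrence
  u_1 = v_1
  u_i = v_i − Σ_{j<i} ((v_i · u_j) / (u_j · u_j)) · u_j.

Step by step this gives:
  u_1 = (0, -3, -3, 2)
  u_2 = (2, 15/11, 15/11, 45/11)

Orthogonality check:
  u_2 · u_1 = 0 (should be 0)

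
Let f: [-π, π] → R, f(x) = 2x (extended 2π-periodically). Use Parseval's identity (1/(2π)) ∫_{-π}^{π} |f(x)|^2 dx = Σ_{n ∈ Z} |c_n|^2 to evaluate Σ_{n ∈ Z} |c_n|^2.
Σ |c_n|^2 = 4π^2/3

Expand and integrate term by term over [-π, π]:
  ∫ (2x)^2 dx = 4·(2π^3/3); ∫ 2·2·(0)·x dx = 0 (odd integrand); ∫ 0^2 dx = 0·2π.
So (1/(2π)) ∫_{-π}^{π} (2x)^2 dx = 4π^2/3 + 0 = 4π^2/3.
Parseval ⇒ Σ |c_n|^2 = 4π^2/3.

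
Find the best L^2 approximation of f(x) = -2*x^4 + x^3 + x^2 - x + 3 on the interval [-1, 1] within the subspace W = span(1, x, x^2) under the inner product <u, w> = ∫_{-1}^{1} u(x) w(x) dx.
g(x) = -5*x^2/7 - 2*x/5 + 111/35

The best approximation g ∈ W is the orthogonal projection of f onto W. Writing g = a_0 + a_1 x + a_2 x^2, the coefficients solve the normal equations G · a = b where
  G_{ij} = <φ_i, φ_j> and b_i = <f, φ_i>, with φ_0 = 1, φ_1 = x, φ_2 = x^2.
G =
  [2, 0, 2/3]
  [0, 2/3, 0]
  [2/3, 0, 2/5],
b = (88/15, -4/15, 64/35).
Solving gives a_0 = 111/35, a_1 = -2/5, a_2 = -5/7, so
  g(x) = -5*x^2/7 - 2*x/5 + 111/35.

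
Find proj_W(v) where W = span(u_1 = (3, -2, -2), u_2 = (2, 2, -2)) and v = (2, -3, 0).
proj_W(v) = (32/21, -131/42, -25/42)

Set up U = [u_1 | ... | u_2] ∈ R^(3×2). The projector onto W = col(U) is P = U (U^T U)^(-1) U^T.
Compute U^T U =
  [17, 6]
  [6, 12],
and U^T v = (12, -2).
Solve U^T U · c = U^T v for the coefficients: c = (13/14, -53/84). The projection is proj_W(v) = U c.
Check: (v - proj_W(v)) · u_1 = 0  (should be 0).
Check: (v - proj_W(v)) · u_2 = 0  (should be 0).
Result: proj_W(v) = (32/21, -131/42, -25/42).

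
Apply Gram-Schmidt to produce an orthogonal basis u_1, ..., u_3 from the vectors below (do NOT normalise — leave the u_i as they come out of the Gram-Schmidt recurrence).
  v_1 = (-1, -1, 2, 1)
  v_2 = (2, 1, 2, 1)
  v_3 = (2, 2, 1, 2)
Orthogonal basis:
  u_1 = (-1, -1, 2, 1)
  u_2 = (16/7, 9/7, 10/7, 5/7)
  u_3 = (-14/33, 7/11, -17/33, 41/33)

Apply the Gram-Schmidt recurrence
  u_1 = v_1
  u_i = v_i − Σ_{j<i} ((v_i · u_j) / (u_j · u_j)) · u_j.

Step by step this gives:
  u_1 = (-1, -1, 2, 1)
  u_2 = (16/7, 9/7, 10/7, 5/7)
  u_3 = (-14/33, 7/11, -17/33, 41/33)

Orthogonality check:
  u_2 · u_1 = 0 (should be 0)
  u_3 · u_1 = 0 (should be 0)
  u_3 · u_2 = 0 (should be 0)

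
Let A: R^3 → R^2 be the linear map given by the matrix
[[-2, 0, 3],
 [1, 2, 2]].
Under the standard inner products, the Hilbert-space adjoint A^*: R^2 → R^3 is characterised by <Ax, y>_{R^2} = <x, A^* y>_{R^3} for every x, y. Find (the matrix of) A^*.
A^* = A^T =
[[-2, 1],
 [0, 2],
 [3, 2]]

For real matrices with standard dot products, the defining identity <Ax, y> = <x, A^* y> gives (Ax)^T y = x^T (A^*) y, i.e. x^T A^T y = x^T (A^*) y. Since this holds for all x, y, we must have A^* = A^T. Therefore
A^* =
[[-2, 1],
 [0, 2],
 [3, 2]].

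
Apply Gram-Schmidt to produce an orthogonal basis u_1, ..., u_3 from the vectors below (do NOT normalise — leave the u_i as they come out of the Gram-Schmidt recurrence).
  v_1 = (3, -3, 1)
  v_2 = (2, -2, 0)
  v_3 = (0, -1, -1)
Orthogonal basis:
  u_1 = (3, -3, 1)
  u_2 = (2/19, -2/19, -12/19)
  u_3 = (-1/2, -1/2, 0)

Apply the Gram-Schmidt recurrence
  u_1 = v_1
  u_i = v_i − Σ_{j<i} ((v_i · u_j) / (u_j · u_j)) · u_j.

Step by step this gives:
  u_1 = (3, -3, 1)
  u_2 = (2/19, -2/19, -12/19)
  u_3 = (-1/2, -1/2, 0)

Orthogonality check:
  u_2 · u_1 = 0 (should be 0)
  u_3 · u_1 = 0 (should be 0)
  u_3 · u_2 = 0 (should be 0)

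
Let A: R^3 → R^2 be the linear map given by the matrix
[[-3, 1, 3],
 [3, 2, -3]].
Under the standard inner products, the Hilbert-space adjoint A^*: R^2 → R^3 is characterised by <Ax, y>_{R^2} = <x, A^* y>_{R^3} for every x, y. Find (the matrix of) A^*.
A^* = A^T =
[[-3, 3],
 [1, 2],
 [3, -3]]

For real matrices with standard dot products, the defining identity <Ax, y> = <x, A^* y> gives (Ax)^T y = x^T (A^*) y, i.e. x^T A^T y = x^T (A^*) y. Since this holds for all x, y, we must have A^* = A^T. Therefore
A^* =
[[-3, 3],
 [1, 2],
 [3, -3]].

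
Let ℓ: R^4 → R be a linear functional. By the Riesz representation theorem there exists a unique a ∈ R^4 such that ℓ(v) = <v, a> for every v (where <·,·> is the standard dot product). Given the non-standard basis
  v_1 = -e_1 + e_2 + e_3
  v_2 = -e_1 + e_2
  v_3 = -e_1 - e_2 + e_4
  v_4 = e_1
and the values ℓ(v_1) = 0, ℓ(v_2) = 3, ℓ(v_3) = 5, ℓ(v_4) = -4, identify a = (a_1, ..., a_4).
a = (-4, -1, -3, 0)

Write a = (a_1, ..., a_4) in the standard basis. For each basis vector v_i, ℓ(v_i) = <v_i, a> is a linear equation in the a_j's. Collect the n equations into a matrix system V a = ℓ, where row i of V is v_i (expressed in the standard basis). Since V is invertible (lower-triangular with 1s on the diagonal, up to permutation), solve by back-substitution:
  V =
[[-1, 1, 1, 0],
 [-1, 1, 0, 0],
 [-1, -1, 0, 1],
 [1, 0, 0, 0]]
  V a = (0, 3, 5, -4)
Solving gives a = (-4, -1, -3, 0).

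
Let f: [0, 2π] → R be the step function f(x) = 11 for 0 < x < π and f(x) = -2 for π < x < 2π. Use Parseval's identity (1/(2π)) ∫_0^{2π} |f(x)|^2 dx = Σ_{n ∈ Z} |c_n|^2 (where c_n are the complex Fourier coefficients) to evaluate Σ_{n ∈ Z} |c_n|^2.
Σ |c_n|^2 = 125/2

Parseval equates the L^2 energy of f (normalised by 1/(2π)) with the ℓ^2 sum of its Fourier coefficients: (1/(2π)) ∫_0^{2π} |f|^2 = Σ |c_n|^2.
Compute the left side: (1/(2π)) [∫_0^π 11^2 dx + ∫_π^{2π} (-2)^2 dx] = (1/(2π)) · (121π + 4π) = (121 + 4)/2 = 125/2.
So Σ_{n ∈ Z} |c_n|^2 = 125/2.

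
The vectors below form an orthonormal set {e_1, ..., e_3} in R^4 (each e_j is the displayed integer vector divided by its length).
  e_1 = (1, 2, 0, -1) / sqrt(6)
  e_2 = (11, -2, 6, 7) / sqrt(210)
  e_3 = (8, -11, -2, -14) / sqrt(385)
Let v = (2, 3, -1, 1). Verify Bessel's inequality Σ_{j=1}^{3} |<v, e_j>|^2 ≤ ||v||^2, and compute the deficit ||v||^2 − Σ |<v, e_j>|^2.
Σ |<v, e_j>|^2 = 129/11; ||v||^2 = 15; deficit = 36/11

Write each e_j = u_j / sqrt(<u_j, u_j>) where u_j is the displayed integer vector. Then <v, e_j> = <v, u_j> / sqrt(<u_j, u_j>), so |<v, e_j>|^2 = <v, u_j>^2 / <u_j, u_j>.
Coefficients: <v, e_1> = 7/sqrt(6), <v, e_2> = 17/sqrt(210), <v, e_3> = -29/sqrt(385).
Square and sum: Σ |<v, e_j>|^2 = 129/11.
Compute ||v||^2 = v·v = 15.
Deficit = 15 − 129/11 = 36/11 ≥ 0, confirming Bessel's inequality. (The deficit equals ||v − Σ <v,e_j> e_j||^2, the squared distance from v to span{e_j}.)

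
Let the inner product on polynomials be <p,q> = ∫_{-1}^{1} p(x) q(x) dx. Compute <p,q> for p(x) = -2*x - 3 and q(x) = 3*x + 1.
<p,q> = -10

Expand the product: p(x)·q(x) = -6*x^2 - 11*x - 3.
∫_{-1}^{1} of each monomial x^k gives [2/(k+1) if k even, 0 if k odd]. Integrating term-by-term (or equivalently evaluating the antiderivative F(x) = -2*x^3 - 11*x^2/2 - 3*x at the endpoints):
  F(1) − F(−1) = -21/2 − (-1/2) = -10.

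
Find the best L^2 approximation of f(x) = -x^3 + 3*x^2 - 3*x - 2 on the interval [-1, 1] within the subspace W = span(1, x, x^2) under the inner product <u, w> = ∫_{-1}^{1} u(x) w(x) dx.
g(x) = 3*x^2 - 18*x/5 - 2

The best approximation g ∈ W is the orthogonal projection of f onto W. Writing g = a_0 + a_1 x + a_2 x^2, the coefficients solve the normal equations G · a = b where
  G_{ij} = <φ_i, φ_j> and b_i = <f, φ_i>, with φ_0 = 1, φ_1 = x, φ_2 = x^2.
G =
  [2, 0, 2/3]
  [0, 2/3, 0]
  [2/3, 0, 2/5],
b = (-2, -12/5, -2/15).
Solving gives a_0 = -2, a_1 = -18/5, a_2 = 3, so
  g(x) = 3*x^2 - 18*x/5 - 2.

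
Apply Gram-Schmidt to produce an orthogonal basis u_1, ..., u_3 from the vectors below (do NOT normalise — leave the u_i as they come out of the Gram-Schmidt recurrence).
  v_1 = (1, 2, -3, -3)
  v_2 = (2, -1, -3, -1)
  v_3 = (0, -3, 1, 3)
Orthogonal basis:
  u_1 = (1, 2, -3, -3)
  u_2 = (34/23, -47/23, -33/23, 13/23)
  u_3 = (-20/67, 4/67, -20/67, 16/67)

Apply the Gram-Schmidt recurrence
  u_1 = v_1
  u_i = v_i − Σ_{j<i} ((v_i · u_j) / (u_j · u_j)) · u_j.

Step by step this gives:
  u_1 = (1, 2, -3, -3)
  u_2 = (34/23, -47/23, -33/23, 13/23)
  u_3 = (-20/67, 4/67, -20/67, 16/67)

Orthogonality check:
  u_2 · u_1 = 0 (should be 0)
  u_3 · u_1 = 0 (should be 0)
  u_3 · u_2 = 0 (should be 0)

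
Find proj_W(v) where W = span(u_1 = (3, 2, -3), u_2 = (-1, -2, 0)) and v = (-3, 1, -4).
proj_W(v) = (39/61, -50/61, -96/61)

Set up U = [u_1 | ... | u_2] ∈ R^(3×2). The projector onto W = col(U) is P = U (U^T U)^(-1) U^T.
Compute U^T U =
  [22, -7]
  [-7, 5],
and U^T v = (5, 1).
Solve U^T U · c = U^T v for the coefficients: c = (32/61, 57/61). The projection is proj_W(v) = U c.
Check: (v - proj_W(v)) · u_1 = 0  (should be 0).
Check: (v - proj_W(v)) · u_2 = 0  (should be 0).
Result: proj_W(v) = (39/61, -50/61, -96/61).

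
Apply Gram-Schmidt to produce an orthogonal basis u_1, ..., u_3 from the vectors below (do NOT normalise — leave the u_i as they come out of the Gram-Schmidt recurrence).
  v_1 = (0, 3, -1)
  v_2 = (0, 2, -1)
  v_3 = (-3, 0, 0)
Orthogonal basis:
  u_1 = (0, 3, -1)
  u_2 = (0, -1/10, -3/10)
  u_3 = (-3, 0, 0)

Apply the Gram-Schmidt recurrence
  u_1 = v_1
  u_i = v_i − Σ_{j<i} ((v_i · u_j) / (u_j · u_j)) · u_j.

Step by step this gives:
  u_1 = (0, 3, -1)
  u_2 = (0, -1/10, -3/10)
  u_3 = (-3, 0, 0)

Orthogonality check:
  u_2 · u_1 = 0 (should be 0)
  u_3 · u_1 = 0 (should be 0)
  u_3 · u_2 = 0 (should be 0)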